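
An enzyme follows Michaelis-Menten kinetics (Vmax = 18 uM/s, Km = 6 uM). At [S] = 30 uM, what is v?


v = Vmax * [S] / (Km + [S])
v = 18 * 30 / (6 + 30)
v = 15.0 uM/s

15.0 uM/s


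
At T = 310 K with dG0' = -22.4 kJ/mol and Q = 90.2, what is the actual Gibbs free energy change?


dG = dG0' + RT * ln(Q) / 1000
dG = -22.4 + 8.314 * 310 * ln(90.2) / 1000
dG = -10.7967 kJ/mol

-10.7967 kJ/mol


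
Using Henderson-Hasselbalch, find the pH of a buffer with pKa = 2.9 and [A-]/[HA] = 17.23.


pH = pKa + log10([A-]/[HA])
pH = 2.9 + log10(17.23)
pH = 4.1363

4.1363


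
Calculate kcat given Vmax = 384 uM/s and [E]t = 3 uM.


kcat = Vmax / [E]t
kcat = 384 / 3
kcat = 128.0 s^-1

128.0 s^-1


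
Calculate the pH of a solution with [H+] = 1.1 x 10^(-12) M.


pH = -log10([H+])
pH = -log10(1.1 x 10^(-12))
pH = 11.9586

11.9586


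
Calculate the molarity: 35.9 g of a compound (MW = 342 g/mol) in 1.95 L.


C = (mass / MW) / volume
C = (35.9 / 342) / 1.95
C = 0.0538 M

0.0538 M


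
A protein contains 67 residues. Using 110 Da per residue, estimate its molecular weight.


MW = n_residues * 110 Da
MW = 67 * 110
MW = 7370 Da

7370 Da


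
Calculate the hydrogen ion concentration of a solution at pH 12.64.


[H+] = 10^(-pH)
[H+] = 10^(-12.64)
[H+] = 2.291e-13 M

2.291e-13 M


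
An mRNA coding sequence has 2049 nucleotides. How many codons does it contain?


codons = nucleotides / 3
codons = 2049 / 3 = 683

683


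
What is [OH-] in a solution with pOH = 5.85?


[OH-] = 10^(-pOH)
[OH-] = 10^(-5.85)
[OH-] = 1.413e-06 M

1.413e-06 M


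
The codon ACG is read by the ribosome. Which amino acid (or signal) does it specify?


Standard genetic code lookup.
Codon ACG -> Thr

Thr


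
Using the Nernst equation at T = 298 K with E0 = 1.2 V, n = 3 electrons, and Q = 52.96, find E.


E = E0 - (RT/nF) * ln(Q)
E = 1.2 - (8.314 * 298 / (3 * 96485)) * ln(52.96)
E = 1.166 V

1.166 V


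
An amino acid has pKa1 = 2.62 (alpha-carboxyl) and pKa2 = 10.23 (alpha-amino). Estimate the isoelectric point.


pI = (pKa1 + pKa2) / 2
pI = (2.62 + 10.23) / 2
pI = 6.425

6.425


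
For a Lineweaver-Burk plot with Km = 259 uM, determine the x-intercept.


x-intercept = -1/Km
= -1/259
= -0.0039 1/uM

-0.0039 1/uM


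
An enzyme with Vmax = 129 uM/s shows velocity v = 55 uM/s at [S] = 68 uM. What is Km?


Km = [S] * (Vmax - v) / v
Km = 68 * (129 - 55) / 55
Km = 91.4909 uM

91.4909 uM


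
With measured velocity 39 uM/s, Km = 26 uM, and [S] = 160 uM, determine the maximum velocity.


Vmax = v * (Km + [S]) / [S]
Vmax = 39 * (26 + 160) / 160
Vmax = 45.3375 uM/s

45.3375 uM/s


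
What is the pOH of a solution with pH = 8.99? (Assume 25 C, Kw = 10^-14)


pOH = 14 - pH
pOH = 14 - 8.99
pOH = 5.01

5.01


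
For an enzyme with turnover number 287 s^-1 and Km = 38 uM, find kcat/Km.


Catalytic efficiency = kcat / Km
= 287 / 38
= 7.5526 uM^-1*s^-1

7.5526 uM^-1*s^-1


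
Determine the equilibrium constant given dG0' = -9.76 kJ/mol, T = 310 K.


Keq = exp(-dG0 * 1000 / (R * T))
Keq = exp(-(-9.76) * 1000 / (8.314 * 310))
Keq = 44.1172

44.1172


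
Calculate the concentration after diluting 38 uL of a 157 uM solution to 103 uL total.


C2 = C1 * V1 / V2
C2 = 157 * 38 / 103
C2 = 57.9223 uM

57.9223 uM


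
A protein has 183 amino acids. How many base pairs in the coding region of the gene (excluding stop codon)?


Each amino acid = 1 codon = 3 bp
bp = 183 * 3 = 549 bp

549 bp


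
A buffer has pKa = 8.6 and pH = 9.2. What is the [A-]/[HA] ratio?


[A-]/[HA] = 10^(pH - pKa)
= 10^(9.2 - 8.6)
= 3.9811

3.9811


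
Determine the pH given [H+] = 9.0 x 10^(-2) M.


pH = -log10([H+])
pH = -log10(9.0 x 10^(-2))
pH = 1.0458

1.0458


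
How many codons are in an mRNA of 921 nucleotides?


codons = nucleotides / 3
codons = 921 / 3 = 307

307


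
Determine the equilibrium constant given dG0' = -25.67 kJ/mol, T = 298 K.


Keq = exp(-dG0 * 1000 / (R * T))
Keq = exp(-(-25.67) * 1000 / (8.314 * 298))
Keq = 31601.1931

31601.1931


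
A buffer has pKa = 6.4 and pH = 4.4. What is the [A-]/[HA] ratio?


[A-]/[HA] = 10^(pH - pKa)
= 10^(4.4 - 6.4)
= 0.01

0.01


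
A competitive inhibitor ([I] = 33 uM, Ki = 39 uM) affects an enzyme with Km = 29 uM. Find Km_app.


Km_app = Km * (1 + [I]/Ki)
Km_app = 29 * (1 + 33/39)
Km_app = 53.5385 uM

53.5385 uM


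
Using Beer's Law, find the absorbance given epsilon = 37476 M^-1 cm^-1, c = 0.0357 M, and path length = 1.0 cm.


A = epsilon * c * l
A = 37476 * 0.0357 * 1.0
A = 1337.8932

1337.8932


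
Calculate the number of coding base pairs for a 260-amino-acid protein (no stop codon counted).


Each amino acid = 1 codon = 3 bp
bp = 260 * 3 = 780 bp

780 bp


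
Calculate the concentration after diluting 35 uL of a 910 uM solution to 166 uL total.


C2 = C1 * V1 / V2
C2 = 910 * 35 / 166
C2 = 191.8675 uM

191.8675 uM


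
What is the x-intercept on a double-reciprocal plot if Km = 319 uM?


x-intercept = -1/Km
= -1/319
= -0.0031 1/uM

-0.0031 1/uM


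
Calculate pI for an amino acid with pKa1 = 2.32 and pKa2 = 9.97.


pI = (pKa1 + pKa2) / 2
pI = (2.32 + 9.97) / 2
pI = 6.145

6.145


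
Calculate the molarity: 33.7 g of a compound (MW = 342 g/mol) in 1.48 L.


C = (mass / MW) / volume
C = (33.7 / 342) / 1.48
C = 0.0666 M

0.0666 M


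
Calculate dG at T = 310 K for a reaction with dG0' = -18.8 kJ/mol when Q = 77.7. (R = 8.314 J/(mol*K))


dG = dG0' + RT * ln(Q) / 1000
dG = -18.8 + 8.314 * 310 * ln(77.7) / 1000
dG = -7.5812 kJ/mol

-7.5812 kJ/mol


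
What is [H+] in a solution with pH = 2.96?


[H+] = 10^(-pH)
[H+] = 10^(-2.96)
[H+] = 0.0011 M

0.0011 M


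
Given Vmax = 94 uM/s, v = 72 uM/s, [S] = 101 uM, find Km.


Km = [S] * (Vmax - v) / v
Km = 101 * (94 - 72) / 72
Km = 30.8611 uM

30.8611 uM


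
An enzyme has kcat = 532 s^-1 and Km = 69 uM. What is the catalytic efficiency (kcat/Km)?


Catalytic efficiency = kcat / Km
= 532 / 69
= 7.7101 uM^-1*s^-1

7.7101 uM^-1*s^-1


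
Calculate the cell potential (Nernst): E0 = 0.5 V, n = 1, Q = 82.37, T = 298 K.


E = E0 - (RT/nF) * ln(Q)
E = 0.5 - (8.314 * 298 / (1 * 96485)) * ln(82.37)
E = 0.3867 V

0.3867 V


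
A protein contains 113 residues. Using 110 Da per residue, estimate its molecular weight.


MW = n_residues * 110 Da
MW = 113 * 110
MW = 12430 Da

12430 Da


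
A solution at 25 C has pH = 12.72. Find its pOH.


pOH = 14 - pH
pOH = 14 - 12.72
pOH = 1.28

1.28


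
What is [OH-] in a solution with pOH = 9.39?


[OH-] = 10^(-pOH)
[OH-] = 10^(-9.39)
[OH-] = 4.074e-10 M

4.074e-10 M


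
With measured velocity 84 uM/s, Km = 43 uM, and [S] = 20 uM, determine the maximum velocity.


Vmax = v * (Km + [S]) / [S]
Vmax = 84 * (43 + 20) / 20
Vmax = 264.6 uM/s

264.6 uM/s


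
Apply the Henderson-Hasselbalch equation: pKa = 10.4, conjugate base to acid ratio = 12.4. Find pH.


pH = pKa + log10([A-]/[HA])
pH = 10.4 + log10(12.4)
pH = 11.4934

11.4934


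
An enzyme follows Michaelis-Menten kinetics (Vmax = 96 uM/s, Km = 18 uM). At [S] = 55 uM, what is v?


v = Vmax * [S] / (Km + [S])
v = 96 * 55 / (18 + 55)
v = 72.3288 uM/s

72.3288 uM/s


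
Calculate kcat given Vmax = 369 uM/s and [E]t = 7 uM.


kcat = Vmax / [E]t
kcat = 369 / 7
kcat = 52.7143 s^-1

52.7143 s^-1


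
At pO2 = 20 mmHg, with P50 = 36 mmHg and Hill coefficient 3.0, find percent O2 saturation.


Y = pO2^n / (P50^n + pO2^n)
Y = 20^3.0 / (36^3.0 + 20^3.0)
Y = 14.64%

14.64%


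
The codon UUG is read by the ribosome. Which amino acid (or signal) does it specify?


Standard genetic code lookup.
Codon UUG -> Leu

Leu


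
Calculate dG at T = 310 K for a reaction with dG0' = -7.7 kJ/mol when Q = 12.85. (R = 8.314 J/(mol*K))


dG = dG0' + RT * ln(Q) / 1000
dG = -7.7 + 8.314 * 310 * ln(12.85) / 1000
dG = -1.1192 kJ/mol

-1.1192 kJ/mol


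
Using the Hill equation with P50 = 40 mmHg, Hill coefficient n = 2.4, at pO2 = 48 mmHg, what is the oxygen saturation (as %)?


Y = pO2^n / (P50^n + pO2^n)
Y = 48^2.4 / (40^2.4 + 48^2.4)
Y = 60.77%

60.77%


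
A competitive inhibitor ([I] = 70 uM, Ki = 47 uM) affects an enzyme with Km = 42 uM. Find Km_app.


Km_app = Km * (1 + [I]/Ki)
Km_app = 42 * (1 + 70/47)
Km_app = 104.5532 uM

104.5532 uM


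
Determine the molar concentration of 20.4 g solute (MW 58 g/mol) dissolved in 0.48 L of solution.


C = (mass / MW) / volume
C = (20.4 / 58) / 0.48
C = 0.7328 M

0.7328 M


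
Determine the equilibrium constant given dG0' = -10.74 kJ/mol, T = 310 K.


Keq = exp(-dG0 * 1000 / (R * T))
Keq = exp(-(-10.74) * 1000 / (8.314 * 310))
Keq = 64.5272

64.5272


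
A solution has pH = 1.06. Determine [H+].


[H+] = 10^(-pH)
[H+] = 10^(-1.06)
[H+] = 0.0871 M

0.0871 M


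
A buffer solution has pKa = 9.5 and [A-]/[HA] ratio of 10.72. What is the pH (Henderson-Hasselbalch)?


pH = pKa + log10([A-]/[HA])
pH = 9.5 + log10(10.72)
pH = 10.5302

10.5302


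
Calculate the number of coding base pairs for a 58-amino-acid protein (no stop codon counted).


Each amino acid = 1 codon = 3 bp
bp = 58 * 3 = 174 bp

174 bp


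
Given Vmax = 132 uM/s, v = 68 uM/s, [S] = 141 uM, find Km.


Km = [S] * (Vmax - v) / v
Km = 141 * (132 - 68) / 68
Km = 132.7059 uM

132.7059 uM


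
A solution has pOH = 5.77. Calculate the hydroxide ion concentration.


[OH-] = 10^(-pOH)
[OH-] = 10^(-5.77)
[OH-] = 1.698e-06 M

1.698e-06 M


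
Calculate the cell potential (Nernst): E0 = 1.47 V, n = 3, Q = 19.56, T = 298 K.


E = E0 - (RT/nF) * ln(Q)
E = 1.47 - (8.314 * 298 / (3 * 96485)) * ln(19.56)
E = 1.4445 V

1.4445 V


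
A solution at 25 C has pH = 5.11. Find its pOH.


pOH = 14 - pH
pOH = 14 - 5.11
pOH = 8.89

8.89


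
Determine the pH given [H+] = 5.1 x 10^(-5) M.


pH = -log10([H+])
pH = -log10(5.1 x 10^(-5))
pH = 4.2924

4.2924


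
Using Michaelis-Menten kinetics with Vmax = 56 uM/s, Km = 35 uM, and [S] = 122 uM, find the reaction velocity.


v = Vmax * [S] / (Km + [S])
v = 56 * 122 / (35 + 122)
v = 43.5159 uM/s

43.5159 uM/s


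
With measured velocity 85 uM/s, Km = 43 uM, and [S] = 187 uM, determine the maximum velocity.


Vmax = v * (Km + [S]) / [S]
Vmax = 85 * (43 + 187) / 187
Vmax = 104.5455 uM/s

104.5455 uM/s


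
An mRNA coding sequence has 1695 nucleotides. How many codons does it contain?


codons = nucleotides / 3
codons = 1695 / 3 = 565

565


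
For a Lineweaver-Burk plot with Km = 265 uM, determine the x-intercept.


x-intercept = -1/Km
= -1/265
= -0.0038 1/uM

-0.0038 1/uM


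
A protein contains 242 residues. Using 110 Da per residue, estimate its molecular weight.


MW = n_residues * 110 Da
MW = 242 * 110
MW = 26620 Da

26620 Da


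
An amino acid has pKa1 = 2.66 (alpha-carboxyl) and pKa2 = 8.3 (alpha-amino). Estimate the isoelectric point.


pI = (pKa1 + pKa2) / 2
pI = (2.66 + 8.3) / 2
pI = 5.48

5.48


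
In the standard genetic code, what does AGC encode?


Standard genetic code lookup.
Codon AGC -> Ser

Ser


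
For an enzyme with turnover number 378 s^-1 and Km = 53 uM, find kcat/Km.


Catalytic efficiency = kcat / Km
= 378 / 53
= 7.1321 uM^-1*s^-1

7.1321 uM^-1*s^-1


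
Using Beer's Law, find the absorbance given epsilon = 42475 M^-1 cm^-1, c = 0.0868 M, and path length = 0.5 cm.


A = epsilon * c * l
A = 42475 * 0.0868 * 0.5
A = 1843.415

1843.415


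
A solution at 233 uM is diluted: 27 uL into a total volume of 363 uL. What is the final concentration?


C2 = C1 * V1 / V2
C2 = 233 * 27 / 363
C2 = 17.3306 uM

17.3306 uM


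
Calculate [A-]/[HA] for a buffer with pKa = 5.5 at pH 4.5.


[A-]/[HA] = 10^(pH - pKa)
= 10^(4.5 - 5.5)
= 0.1

0.1


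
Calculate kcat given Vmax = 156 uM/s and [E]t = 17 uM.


kcat = Vmax / [E]t
kcat = 156 / 17
kcat = 9.1765 s^-1

9.1765 s^-1


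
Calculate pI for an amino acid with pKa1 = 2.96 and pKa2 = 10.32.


pI = (pKa1 + pKa2) / 2
pI = (2.96 + 10.32) / 2
pI = 6.64

6.64


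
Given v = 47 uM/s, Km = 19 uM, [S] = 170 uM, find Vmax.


Vmax = v * (Km + [S]) / [S]
Vmax = 47 * (19 + 170) / 170
Vmax = 52.2529 uM/s

52.2529 uM/s


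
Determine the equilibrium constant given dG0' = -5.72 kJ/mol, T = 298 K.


Keq = exp(-dG0 * 1000 / (R * T))
Keq = exp(-(-5.72) * 1000 / (8.314 * 298))
Keq = 10.0615

10.0615


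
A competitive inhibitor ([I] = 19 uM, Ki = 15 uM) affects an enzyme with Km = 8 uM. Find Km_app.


Km_app = Km * (1 + [I]/Ki)
Km_app = 8 * (1 + 19/15)
Km_app = 18.1333 uM

18.1333 uM


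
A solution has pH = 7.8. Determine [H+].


[H+] = 10^(-pH)
[H+] = 10^(-7.8)
[H+] = 1.585e-08 M

1.585e-08 M


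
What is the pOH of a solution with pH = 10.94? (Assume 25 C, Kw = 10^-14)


pOH = 14 - pH
pOH = 14 - 10.94
pOH = 3.06

3.06


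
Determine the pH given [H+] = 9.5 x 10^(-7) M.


pH = -log10([H+])
pH = -log10(9.5 x 10^(-7))
pH = 6.0223

6.0223


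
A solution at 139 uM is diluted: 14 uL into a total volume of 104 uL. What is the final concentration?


C2 = C1 * V1 / V2
C2 = 139 * 14 / 104
C2 = 18.7115 uM

18.7115 uM


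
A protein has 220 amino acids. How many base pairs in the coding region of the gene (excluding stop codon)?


Each amino acid = 1 codon = 3 bp
bp = 220 * 3 = 660 bp

660 bp


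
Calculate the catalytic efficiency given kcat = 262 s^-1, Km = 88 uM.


Catalytic efficiency = kcat / Km
= 262 / 88
= 2.9773 uM^-1*s^-1

2.9773 uM^-1*s^-1


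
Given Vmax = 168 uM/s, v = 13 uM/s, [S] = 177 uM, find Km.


Km = [S] * (Vmax - v) / v
Km = 177 * (168 - 13) / 13
Km = 2110.3846 uM

2110.3846 uM


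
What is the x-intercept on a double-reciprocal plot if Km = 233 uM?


x-intercept = -1/Km
= -1/233
= -0.0043 1/uM

-0.0043 1/uM


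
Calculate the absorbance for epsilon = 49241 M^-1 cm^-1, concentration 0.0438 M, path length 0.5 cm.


A = epsilon * c * l
A = 49241 * 0.0438 * 0.5
A = 1078.3779

1078.3779


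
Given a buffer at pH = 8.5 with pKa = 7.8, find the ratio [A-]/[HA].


[A-]/[HA] = 10^(pH - pKa)
= 10^(8.5 - 7.8)
= 5.0119

5.0119


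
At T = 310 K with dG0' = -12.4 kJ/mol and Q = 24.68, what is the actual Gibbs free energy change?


dG = dG0' + RT * ln(Q) / 1000
dG = -12.4 + 8.314 * 310 * ln(24.68) / 1000
dG = -4.1371 kJ/mol

-4.1371 kJ/mol


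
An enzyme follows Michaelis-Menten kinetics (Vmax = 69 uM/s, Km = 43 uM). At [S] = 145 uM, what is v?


v = Vmax * [S] / (Km + [S])
v = 69 * 145 / (43 + 145)
v = 53.2181 uM/s

53.2181 uM/s


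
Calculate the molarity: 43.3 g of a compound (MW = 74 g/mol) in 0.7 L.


C = (mass / MW) / volume
C = (43.3 / 74) / 0.7
C = 0.8359 M

0.8359 M


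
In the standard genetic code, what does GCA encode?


Standard genetic code lookup.
Codon GCA -> Ala

Ala


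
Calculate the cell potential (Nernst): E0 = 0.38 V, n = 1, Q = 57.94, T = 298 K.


E = E0 - (RT/nF) * ln(Q)
E = 0.38 - (8.314 * 298 / (1 * 96485)) * ln(57.94)
E = 0.2758 V

0.2758 V


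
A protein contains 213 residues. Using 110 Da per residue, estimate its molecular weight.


MW = n_residues * 110 Da
MW = 213 * 110
MW = 23430 Da

23430 Da


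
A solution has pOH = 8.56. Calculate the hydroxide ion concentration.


[OH-] = 10^(-pOH)
[OH-] = 10^(-8.56)
[OH-] = 2.754e-09 M

2.754e-09 M


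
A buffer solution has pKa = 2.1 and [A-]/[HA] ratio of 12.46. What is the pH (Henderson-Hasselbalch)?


pH = pKa + log10([A-]/[HA])
pH = 2.1 + log10(12.46)
pH = 3.1955

3.1955


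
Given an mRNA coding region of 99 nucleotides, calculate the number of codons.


codons = nucleotides / 3
codons = 99 / 3 = 33

33


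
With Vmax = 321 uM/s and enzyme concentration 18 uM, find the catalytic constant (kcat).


kcat = Vmax / [E]t
kcat = 321 / 18
kcat = 17.8333 s^-1

17.8333 s^-1


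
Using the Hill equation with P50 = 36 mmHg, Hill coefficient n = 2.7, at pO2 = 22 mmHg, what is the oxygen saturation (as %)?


Y = pO2^n / (P50^n + pO2^n)
Y = 22^2.7 / (36^2.7 + 22^2.7)
Y = 20.92%

20.92%


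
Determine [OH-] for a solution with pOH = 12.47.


[OH-] = 10^(-pOH)
[OH-] = 10^(-12.47)
[OH-] = 3.388e-13 M

3.388e-13 M


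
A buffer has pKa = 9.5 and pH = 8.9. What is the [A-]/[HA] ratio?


[A-]/[HA] = 10^(pH - pKa)
= 10^(8.9 - 9.5)
= 0.2512

0.2512


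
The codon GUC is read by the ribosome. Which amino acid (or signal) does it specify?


Standard genetic code lookup.
Codon GUC -> Val

Val


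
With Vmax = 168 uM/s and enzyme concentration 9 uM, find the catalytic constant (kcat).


kcat = Vmax / [E]t
kcat = 168 / 9
kcat = 18.6667 s^-1

18.6667 s^-1


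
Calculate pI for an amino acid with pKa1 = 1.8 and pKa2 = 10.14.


pI = (pKa1 + pKa2) / 2
pI = (1.8 + 10.14) / 2
pI = 5.97

5.97


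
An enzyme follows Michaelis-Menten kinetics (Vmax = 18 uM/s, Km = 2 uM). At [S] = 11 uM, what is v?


v = Vmax * [S] / (Km + [S])
v = 18 * 11 / (2 + 11)
v = 15.2308 uM/s

15.2308 uM/s


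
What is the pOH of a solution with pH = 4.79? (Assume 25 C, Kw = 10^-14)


pOH = 14 - pH
pOH = 14 - 4.79
pOH = 9.21

9.21


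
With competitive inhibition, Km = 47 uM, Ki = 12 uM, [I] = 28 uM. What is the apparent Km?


Km_app = Km * (1 + [I]/Ki)
Km_app = 47 * (1 + 28/12)
Km_app = 156.6667 uM

156.6667 uM


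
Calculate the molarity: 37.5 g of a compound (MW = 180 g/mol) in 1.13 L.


C = (mass / MW) / volume
C = (37.5 / 180) / 1.13
C = 0.1844 M

0.1844 M


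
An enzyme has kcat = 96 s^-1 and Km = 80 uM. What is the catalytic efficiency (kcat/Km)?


Catalytic efficiency = kcat / Km
= 96 / 80
= 1.2 uM^-1*s^-1

1.2 uM^-1*s^-1


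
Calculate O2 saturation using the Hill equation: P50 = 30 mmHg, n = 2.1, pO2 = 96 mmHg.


Y = pO2^n / (P50^n + pO2^n)
Y = 96^2.1 / (30^2.1 + 96^2.1)
Y = 92.0%

92.0%


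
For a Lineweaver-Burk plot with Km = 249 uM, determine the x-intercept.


x-intercept = -1/Km
= -1/249
= -0.004 1/uM

-0.004 1/uM


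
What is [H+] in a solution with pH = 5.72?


[H+] = 10^(-pH)
[H+] = 10^(-5.72)
[H+] = 1.905e-06 M

1.905e-06 M


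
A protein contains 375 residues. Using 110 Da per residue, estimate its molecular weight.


MW = n_residues * 110 Da
MW = 375 * 110
MW = 41250 Da

41250 Da


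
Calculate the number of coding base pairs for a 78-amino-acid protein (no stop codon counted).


Each amino acid = 1 codon = 3 bp
bp = 78 * 3 = 234 bp

234 bp


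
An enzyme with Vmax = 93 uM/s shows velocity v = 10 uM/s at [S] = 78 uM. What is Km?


Km = [S] * (Vmax - v) / v
Km = 78 * (93 - 10) / 10
Km = 647.4 uM

647.4 uM


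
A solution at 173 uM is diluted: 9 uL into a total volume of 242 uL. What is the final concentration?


C2 = C1 * V1 / V2
C2 = 173 * 9 / 242
C2 = 6.4339 uM

6.4339 uM


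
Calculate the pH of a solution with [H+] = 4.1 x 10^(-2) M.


pH = -log10([H+])
pH = -log10(4.1 x 10^(-2))
pH = 1.3872

1.3872


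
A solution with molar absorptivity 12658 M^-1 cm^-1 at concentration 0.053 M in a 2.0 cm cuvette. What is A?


A = epsilon * c * l
A = 12658 * 0.053 * 2.0
A = 1341.748

1341.748


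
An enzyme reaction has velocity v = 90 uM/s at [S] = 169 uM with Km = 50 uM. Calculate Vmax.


Vmax = v * (Km + [S]) / [S]
Vmax = 90 * (50 + 169) / 169
Vmax = 116.6272 uM/s

116.6272 uM/s


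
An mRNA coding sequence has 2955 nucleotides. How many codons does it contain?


codons = nucleotides / 3
codons = 2955 / 3 = 985

985


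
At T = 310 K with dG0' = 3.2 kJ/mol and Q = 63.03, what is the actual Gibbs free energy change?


dG = dG0' + RT * ln(Q) / 1000
dG = 3.2 + 8.314 * 310 * ln(63.03) / 1000
dG = 13.8795 kJ/mol

13.8795 kJ/mol


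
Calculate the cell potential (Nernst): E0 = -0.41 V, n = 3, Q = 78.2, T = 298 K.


E = E0 - (RT/nF) * ln(Q)
E = -0.41 - (8.314 * 298 / (3 * 96485)) * ln(78.2)
E = -0.4473 V

-0.4473 V


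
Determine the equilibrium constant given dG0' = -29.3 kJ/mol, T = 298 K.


Keq = exp(-dG0 * 1000 / (R * T))
Keq = exp(-(-29.3) * 1000 / (8.314 * 298))
Keq = 136775.2377

136775.2377


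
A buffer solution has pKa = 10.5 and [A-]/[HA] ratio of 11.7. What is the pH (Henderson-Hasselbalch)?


pH = pKa + log10([A-]/[HA])
pH = 10.5 + log10(11.7)
pH = 11.5682

11.5682


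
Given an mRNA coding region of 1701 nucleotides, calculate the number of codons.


codons = nucleotides / 3
codons = 1701 / 3 = 567

567


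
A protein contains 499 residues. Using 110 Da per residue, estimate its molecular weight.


MW = n_residues * 110 Da
MW = 499 * 110
MW = 54890 Da

54890 Da


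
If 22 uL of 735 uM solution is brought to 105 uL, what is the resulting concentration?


C2 = C1 * V1 / V2
C2 = 735 * 22 / 105
C2 = 154.0 uM

154.0 uM


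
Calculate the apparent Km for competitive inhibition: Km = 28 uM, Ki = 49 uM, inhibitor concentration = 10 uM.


Km_app = Km * (1 + [I]/Ki)
Km_app = 28 * (1 + 10/49)
Km_app = 33.7143 uM

33.7143 uM


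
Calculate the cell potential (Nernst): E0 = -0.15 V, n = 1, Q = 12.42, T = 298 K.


E = E0 - (RT/nF) * ln(Q)
E = -0.15 - (8.314 * 298 / (1 * 96485)) * ln(12.42)
E = -0.2147 V

-0.2147 V


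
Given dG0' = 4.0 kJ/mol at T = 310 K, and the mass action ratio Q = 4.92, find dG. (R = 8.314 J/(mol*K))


dG = dG0' + RT * ln(Q) / 1000
dG = 4.0 + 8.314 * 310 * ln(4.92) / 1000
dG = 8.1065 kJ/mol

8.1065 kJ/mol


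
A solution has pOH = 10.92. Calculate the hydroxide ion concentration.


[OH-] = 10^(-pOH)
[OH-] = 10^(-10.92)
[OH-] = 1.202e-11 M

1.202e-11 M


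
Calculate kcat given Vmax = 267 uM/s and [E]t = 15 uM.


kcat = Vmax / [E]t
kcat = 267 / 15
kcat = 17.8 s^-1

17.8 s^-1


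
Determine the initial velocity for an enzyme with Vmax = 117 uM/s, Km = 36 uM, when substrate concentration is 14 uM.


v = Vmax * [S] / (Km + [S])
v = 117 * 14 / (36 + 14)
v = 32.76 uM/s

32.76 uM/s


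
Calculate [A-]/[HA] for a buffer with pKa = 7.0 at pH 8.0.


[A-]/[HA] = 10^(pH - pKa)
= 10^(8.0 - 7.0)
= 10.0

10.0


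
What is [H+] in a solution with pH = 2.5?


[H+] = 10^(-pH)
[H+] = 10^(-2.5)
[H+] = 0.0032 M

0.0032 M


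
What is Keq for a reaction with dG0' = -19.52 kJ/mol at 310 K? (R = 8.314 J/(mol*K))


Keq = exp(-dG0 * 1000 / (R * T))
Keq = exp(-(-19.52) * 1000 / (8.314 * 310))
Keq = 1946.3284

1946.3284


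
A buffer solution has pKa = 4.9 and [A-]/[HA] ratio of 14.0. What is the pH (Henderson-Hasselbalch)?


pH = pKa + log10([A-]/[HA])
pH = 4.9 + log10(14.0)
pH = 6.0461

6.0461


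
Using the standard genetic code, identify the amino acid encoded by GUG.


Standard genetic code lookup.
Codon GUG -> Val

Val


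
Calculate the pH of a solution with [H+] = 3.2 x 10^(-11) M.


pH = -log10([H+])
pH = -log10(3.2 x 10^(-11))
pH = 10.4949

10.4949


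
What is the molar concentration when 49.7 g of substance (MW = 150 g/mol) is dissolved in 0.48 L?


C = (mass / MW) / volume
C = (49.7 / 150) / 0.48
C = 0.6903 M

0.6903 M


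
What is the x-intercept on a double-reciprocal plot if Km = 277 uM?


x-intercept = -1/Km
= -1/277
= -0.0036 1/uM

-0.0036 1/uM


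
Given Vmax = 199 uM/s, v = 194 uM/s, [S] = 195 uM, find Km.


Km = [S] * (Vmax - v) / v
Km = 195 * (199 - 194) / 194
Km = 5.0258 uM

5.0258 uM


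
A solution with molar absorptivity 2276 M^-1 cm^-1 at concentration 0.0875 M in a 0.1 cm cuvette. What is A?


A = epsilon * c * l
A = 2276 * 0.0875 * 0.1
A = 19.915

19.915


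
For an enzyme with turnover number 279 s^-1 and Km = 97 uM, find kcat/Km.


Catalytic efficiency = kcat / Km
= 279 / 97
= 2.8763 uM^-1*s^-1

2.8763 uM^-1*s^-1


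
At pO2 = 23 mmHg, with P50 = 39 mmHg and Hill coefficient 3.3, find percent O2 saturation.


Y = pO2^n / (P50^n + pO2^n)
Y = 23^3.3 / (39^3.3 + 23^3.3)
Y = 14.9%

14.9%


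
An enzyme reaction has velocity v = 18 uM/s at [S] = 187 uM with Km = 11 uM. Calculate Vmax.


Vmax = v * (Km + [S]) / [S]
Vmax = 18 * (11 + 187) / 187
Vmax = 19.0588 uM/s

19.0588 uM/s


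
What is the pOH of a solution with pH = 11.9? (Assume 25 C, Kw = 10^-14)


pOH = 14 - pH
pOH = 14 - 11.9
pOH = 2.1

2.1


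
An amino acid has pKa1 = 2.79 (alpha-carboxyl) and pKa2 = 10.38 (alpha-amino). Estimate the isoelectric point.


pI = (pKa1 + pKa2) / 2
pI = (2.79 + 10.38) / 2
pI = 6.585

6.585


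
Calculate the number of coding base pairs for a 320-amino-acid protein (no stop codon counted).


Each amino acid = 1 codon = 3 bp
bp = 320 * 3 = 960 bp

960 bp


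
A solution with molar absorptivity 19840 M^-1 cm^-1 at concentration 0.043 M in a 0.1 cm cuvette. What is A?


A = epsilon * c * l
A = 19840 * 0.043 * 0.1
A = 85.312

85.312


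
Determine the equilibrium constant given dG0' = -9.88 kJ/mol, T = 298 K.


Keq = exp(-dG0 * 1000 / (R * T))
Keq = exp(-(-9.88) * 1000 / (8.314 * 298))
Keq = 53.9348

53.9348


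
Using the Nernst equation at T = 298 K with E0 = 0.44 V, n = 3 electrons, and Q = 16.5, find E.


E = E0 - (RT/nF) * ln(Q)
E = 0.44 - (8.314 * 298 / (3 * 96485)) * ln(16.5)
E = 0.416 V

0.416 V


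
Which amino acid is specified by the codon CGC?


Standard genetic code lookup.
Codon CGC -> Arg

Arg


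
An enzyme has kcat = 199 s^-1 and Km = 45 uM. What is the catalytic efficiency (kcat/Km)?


Catalytic efficiency = kcat / Km
= 199 / 45
= 4.4222 uM^-1*s^-1

4.4222 uM^-1*s^-1


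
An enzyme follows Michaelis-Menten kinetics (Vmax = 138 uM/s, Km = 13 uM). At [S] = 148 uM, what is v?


v = Vmax * [S] / (Km + [S])
v = 138 * 148 / (13 + 148)
v = 126.8571 uM/s

126.8571 uM/s


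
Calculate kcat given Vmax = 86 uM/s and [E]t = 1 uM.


kcat = Vmax / [E]t
kcat = 86 / 1
kcat = 86.0 s^-1

86.0 s^-1


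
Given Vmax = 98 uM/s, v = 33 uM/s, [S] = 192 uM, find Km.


Km = [S] * (Vmax - v) / v
Km = 192 * (98 - 33) / 33
Km = 378.1818 uM

378.1818 uM


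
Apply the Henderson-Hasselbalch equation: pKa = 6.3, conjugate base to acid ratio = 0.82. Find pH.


pH = pKa + log10([A-]/[HA])
pH = 6.3 + log10(0.82)
pH = 6.2138

6.2138


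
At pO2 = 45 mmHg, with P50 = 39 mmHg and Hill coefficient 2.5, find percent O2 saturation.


Y = pO2^n / (P50^n + pO2^n)
Y = 45^2.5 / (39^2.5 + 45^2.5)
Y = 58.85%

58.85%


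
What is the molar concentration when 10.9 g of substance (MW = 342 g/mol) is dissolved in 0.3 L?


C = (mass / MW) / volume
C = (10.9 / 342) / 0.3
C = 0.1062 M

0.1062 M


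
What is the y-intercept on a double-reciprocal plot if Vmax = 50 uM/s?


y-intercept = 1/Vmax
= 1/50
= 0.02 s/uM

0.02 s/uM


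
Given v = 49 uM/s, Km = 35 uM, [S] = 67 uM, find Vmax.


Vmax = v * (Km + [S]) / [S]
Vmax = 49 * (35 + 67) / 67
Vmax = 74.597 uM/s

74.597 uM/s


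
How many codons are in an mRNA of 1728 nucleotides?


codons = nucleotides / 3
codons = 1728 / 3 = 576

576


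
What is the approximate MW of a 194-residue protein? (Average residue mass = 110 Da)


MW = n_residues * 110 Da
MW = 194 * 110
MW = 21340 Da

21340 Da


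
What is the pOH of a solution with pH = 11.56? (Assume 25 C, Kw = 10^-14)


pOH = 14 - pH
pOH = 14 - 11.56
pOH = 2.44

2.44


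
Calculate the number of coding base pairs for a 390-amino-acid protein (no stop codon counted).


Each amino acid = 1 codon = 3 bp
bp = 390 * 3 = 1170 bp

1170 bp


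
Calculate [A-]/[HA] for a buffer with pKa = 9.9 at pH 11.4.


[A-]/[HA] = 10^(pH - pKa)
= 10^(11.4 - 9.9)
= 31.6228

31.6228


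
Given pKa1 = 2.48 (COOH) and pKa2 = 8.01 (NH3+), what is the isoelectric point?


pI = (pKa1 + pKa2) / 2
pI = (2.48 + 8.01) / 2
pI = 5.245

5.245


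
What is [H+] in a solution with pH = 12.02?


[H+] = 10^(-pH)
[H+] = 10^(-12.02)
[H+] = 9.550e-13 M

9.550e-13 M


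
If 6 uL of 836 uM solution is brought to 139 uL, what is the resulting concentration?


C2 = C1 * V1 / V2
C2 = 836 * 6 / 139
C2 = 36.0863 uM

36.0863 uM


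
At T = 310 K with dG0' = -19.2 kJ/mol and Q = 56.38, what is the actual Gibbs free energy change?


dG = dG0' + RT * ln(Q) / 1000
dG = -19.2 + 8.314 * 310 * ln(56.38) / 1000
dG = -8.8079 kJ/mol

-8.8079 kJ/mol


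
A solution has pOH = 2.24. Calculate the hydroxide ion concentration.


[OH-] = 10^(-pOH)
[OH-] = 10^(-2.24)
[OH-] = 0.0058 M

0.0058 M


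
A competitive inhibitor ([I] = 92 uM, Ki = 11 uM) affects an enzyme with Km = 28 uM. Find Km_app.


Km_app = Km * (1 + [I]/Ki)
Km_app = 28 * (1 + 92/11)
Km_app = 262.1818 uM

262.1818 uM


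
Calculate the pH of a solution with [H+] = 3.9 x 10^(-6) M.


pH = -log10([H+])
pH = -log10(3.9 x 10^(-6))
pH = 5.4089

5.4089


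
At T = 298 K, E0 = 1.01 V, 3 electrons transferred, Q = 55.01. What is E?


E = E0 - (RT/nF) * ln(Q)
E = 1.01 - (8.314 * 298 / (3 * 96485)) * ln(55.01)
E = 0.9757 V

0.9757 V


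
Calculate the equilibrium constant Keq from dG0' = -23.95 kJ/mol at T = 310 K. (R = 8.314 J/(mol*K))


Keq = exp(-dG0 * 1000 / (R * T))
Keq = exp(-(-23.95) * 1000 / (8.314 * 310))
Keq = 10856.5776

10856.5776


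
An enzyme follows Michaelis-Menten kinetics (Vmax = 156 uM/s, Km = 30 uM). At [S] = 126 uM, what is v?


v = Vmax * [S] / (Km + [S])
v = 156 * 126 / (30 + 126)
v = 126.0 uM/s

126.0 uM/s


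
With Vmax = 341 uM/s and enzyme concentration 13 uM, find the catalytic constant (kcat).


kcat = Vmax / [E]t
kcat = 341 / 13
kcat = 26.2308 s^-1

26.2308 s^-1


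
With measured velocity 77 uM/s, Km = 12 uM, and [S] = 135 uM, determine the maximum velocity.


Vmax = v * (Km + [S]) / [S]
Vmax = 77 * (12 + 135) / 135
Vmax = 83.8444 uM/s

83.8444 uM/s


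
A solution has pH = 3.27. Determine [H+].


[H+] = 10^(-pH)
[H+] = 10^(-3.27)
[H+] = 5.370e-04 M

5.370e-04 M


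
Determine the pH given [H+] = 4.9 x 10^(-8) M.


pH = -log10([H+])
pH = -log10(4.9 x 10^(-8))
pH = 7.3098

7.3098


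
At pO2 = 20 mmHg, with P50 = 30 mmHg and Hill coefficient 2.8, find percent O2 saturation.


Y = pO2^n / (P50^n + pO2^n)
Y = 20^2.8 / (30^2.8 + 20^2.8)
Y = 24.32%

24.32%


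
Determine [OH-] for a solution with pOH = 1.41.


[OH-] = 10^(-pOH)
[OH-] = 10^(-1.41)
[OH-] = 0.0389 M

0.0389 M


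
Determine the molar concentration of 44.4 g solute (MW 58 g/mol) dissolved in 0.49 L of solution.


C = (mass / MW) / volume
C = (44.4 / 58) / 0.49
C = 1.5623 M

1.5623 M


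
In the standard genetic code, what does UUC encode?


Standard genetic code lookup.
Codon UUC -> Phe

Phe


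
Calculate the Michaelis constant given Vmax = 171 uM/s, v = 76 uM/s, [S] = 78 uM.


Km = [S] * (Vmax - v) / v
Km = 78 * (171 - 76) / 76
Km = 97.5 uM

97.5 uM


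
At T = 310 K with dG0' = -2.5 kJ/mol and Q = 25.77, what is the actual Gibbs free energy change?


dG = dG0' + RT * ln(Q) / 1000
dG = -2.5 + 8.314 * 310 * ln(25.77) / 1000
dG = 5.8743 kJ/mol

5.8743 kJ/mol


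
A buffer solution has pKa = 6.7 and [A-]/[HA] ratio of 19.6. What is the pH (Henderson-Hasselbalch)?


pH = pKa + log10([A-]/[HA])
pH = 6.7 + log10(19.6)
pH = 7.9923

7.9923


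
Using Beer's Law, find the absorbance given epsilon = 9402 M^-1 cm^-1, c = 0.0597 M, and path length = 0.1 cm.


A = epsilon * c * l
A = 9402 * 0.0597 * 0.1
A = 56.1299

56.1299


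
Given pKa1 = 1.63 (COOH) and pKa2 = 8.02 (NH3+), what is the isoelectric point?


pI = (pKa1 + pKa2) / 2
pI = (1.63 + 8.02) / 2
pI = 4.825

4.825


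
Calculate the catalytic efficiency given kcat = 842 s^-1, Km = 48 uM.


Catalytic efficiency = kcat / Km
= 842 / 48
= 17.5417 uM^-1*s^-1

17.5417 uM^-1*s^-1


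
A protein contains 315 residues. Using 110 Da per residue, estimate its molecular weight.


MW = n_residues * 110 Da
MW = 315 * 110
MW = 34650 Da

34650 Da


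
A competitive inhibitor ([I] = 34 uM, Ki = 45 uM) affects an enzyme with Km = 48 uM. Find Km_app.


Km_app = Km * (1 + [I]/Ki)
Km_app = 48 * (1 + 34/45)
Km_app = 84.2667 uM

84.2667 uM


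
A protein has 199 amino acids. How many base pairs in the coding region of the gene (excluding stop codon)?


Each amino acid = 1 codon = 3 bp
bp = 199 * 3 = 597 bp

597 bp


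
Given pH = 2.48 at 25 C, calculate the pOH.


pOH = 14 - pH
pOH = 14 - 2.48
pOH = 11.52

11.52


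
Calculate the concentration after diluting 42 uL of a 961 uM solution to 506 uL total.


C2 = C1 * V1 / V2
C2 = 961 * 42 / 506
C2 = 79.7668 uM

79.7668 uM


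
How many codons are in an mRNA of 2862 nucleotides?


codons = nucleotides / 3
codons = 2862 / 3 = 954

954


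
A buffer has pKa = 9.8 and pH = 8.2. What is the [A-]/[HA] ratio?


[A-]/[HA] = 10^(pH - pKa)
= 10^(8.2 - 9.8)
= 0.0251

0.0251


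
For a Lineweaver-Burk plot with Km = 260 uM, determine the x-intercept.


x-intercept = -1/Km
= -1/260
= -0.0038 1/uM

-0.0038 1/uM


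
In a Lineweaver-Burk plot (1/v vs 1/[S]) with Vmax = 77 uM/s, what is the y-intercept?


y-intercept = 1/Vmax
= 1/77
= 0.013 s/uM

0.013 s/uM


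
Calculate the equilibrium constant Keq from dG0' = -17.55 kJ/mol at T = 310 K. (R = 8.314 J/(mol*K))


Keq = exp(-dG0 * 1000 / (R * T))
Keq = exp(-(-17.55) * 1000 / (8.314 * 310))
Keq = 906.278

906.278


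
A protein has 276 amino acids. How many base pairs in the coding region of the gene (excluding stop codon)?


Each amino acid = 1 codon = 3 bp
bp = 276 * 3 = 828 bp

828 bp


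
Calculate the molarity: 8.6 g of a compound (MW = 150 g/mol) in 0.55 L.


C = (mass / MW) / volume
C = (8.6 / 150) / 0.55
C = 0.1042 M

0.1042 M


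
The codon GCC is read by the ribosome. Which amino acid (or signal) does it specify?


Standard genetic code lookup.
Codon GCC -> Ala

Ala


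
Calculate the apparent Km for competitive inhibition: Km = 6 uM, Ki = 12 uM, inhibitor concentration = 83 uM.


Km_app = Km * (1 + [I]/Ki)
Km_app = 6 * (1 + 83/12)
Km_app = 47.5 uM

47.5 uM


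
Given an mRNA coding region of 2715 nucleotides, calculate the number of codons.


codons = nucleotides / 3
codons = 2715 / 3 = 905

905


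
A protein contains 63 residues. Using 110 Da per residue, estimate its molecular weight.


MW = n_residues * 110 Da
MW = 63 * 110
MW = 6930 Da

6930 Da


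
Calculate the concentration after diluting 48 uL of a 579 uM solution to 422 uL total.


C2 = C1 * V1 / V2
C2 = 579 * 48 / 422
C2 = 65.8578 uM

65.8578 uM


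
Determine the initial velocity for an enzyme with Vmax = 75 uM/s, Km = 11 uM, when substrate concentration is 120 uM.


v = Vmax * [S] / (Km + [S])
v = 75 * 120 / (11 + 120)
v = 68.7023 uM/s

68.7023 uM/s


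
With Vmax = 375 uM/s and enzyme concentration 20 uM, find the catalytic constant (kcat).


kcat = Vmax / [E]t
kcat = 375 / 20
kcat = 18.75 s^-1

18.75 s^-1


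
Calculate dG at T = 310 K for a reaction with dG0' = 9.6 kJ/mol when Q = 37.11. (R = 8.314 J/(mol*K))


dG = dG0' + RT * ln(Q) / 1000
dG = 9.6 + 8.314 * 310 * ln(37.11) / 1000
dG = 18.9142 kJ/mol

18.9142 kJ/mol


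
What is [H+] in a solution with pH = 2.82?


[H+] = 10^(-pH)
[H+] = 10^(-2.82)
[H+] = 0.0015 M

0.0015 M


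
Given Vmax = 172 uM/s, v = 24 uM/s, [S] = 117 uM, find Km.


Km = [S] * (Vmax - v) / v
Km = 117 * (172 - 24) / 24
Km = 721.5 uM

721.5 uM


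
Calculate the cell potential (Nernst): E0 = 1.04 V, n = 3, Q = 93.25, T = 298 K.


E = E0 - (RT/nF) * ln(Q)
E = 1.04 - (8.314 * 298 / (3 * 96485)) * ln(93.25)
E = 1.0012 V

1.0012 V


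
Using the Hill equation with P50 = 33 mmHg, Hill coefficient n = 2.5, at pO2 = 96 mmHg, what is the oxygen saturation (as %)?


Y = pO2^n / (P50^n + pO2^n)
Y = 96^2.5 / (33^2.5 + 96^2.5)
Y = 93.52%

93.52%


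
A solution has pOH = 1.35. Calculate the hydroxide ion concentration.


[OH-] = 10^(-pOH)
[OH-] = 10^(-1.35)
[OH-] = 0.0447 M

0.0447 M


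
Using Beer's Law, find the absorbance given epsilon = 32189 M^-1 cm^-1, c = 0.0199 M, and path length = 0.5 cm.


A = epsilon * c * l
A = 32189 * 0.0199 * 0.5
A = 320.2806

320.2806


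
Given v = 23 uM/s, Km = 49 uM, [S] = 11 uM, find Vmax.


Vmax = v * (Km + [S]) / [S]
Vmax = 23 * (49 + 11) / 11
Vmax = 125.4545 uM/s

125.4545 uM/s


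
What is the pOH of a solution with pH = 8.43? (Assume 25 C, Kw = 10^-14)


pOH = 14 - pH
pOH = 14 - 8.43
pOH = 5.57

5.57


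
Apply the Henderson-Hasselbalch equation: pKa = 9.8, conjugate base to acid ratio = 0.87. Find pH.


pH = pKa + log10([A-]/[HA])
pH = 9.8 + log10(0.87)
pH = 9.7395

9.7395


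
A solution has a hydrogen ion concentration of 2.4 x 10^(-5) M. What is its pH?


pH = -log10([H+])
pH = -log10(2.4 x 10^(-5))
pH = 4.6198

4.6198


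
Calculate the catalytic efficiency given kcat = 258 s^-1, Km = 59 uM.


Catalytic efficiency = kcat / Km
= 258 / 59
= 4.3729 uM^-1*s^-1

4.3729 uM^-1*s^-1


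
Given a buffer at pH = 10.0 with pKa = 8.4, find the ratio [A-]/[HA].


[A-]/[HA] = 10^(pH - pKa)
= 10^(10.0 - 8.4)
= 39.8107

39.8107


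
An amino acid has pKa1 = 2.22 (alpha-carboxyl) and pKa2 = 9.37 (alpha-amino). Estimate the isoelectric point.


pI = (pKa1 + pKa2) / 2
pI = (2.22 + 9.37) / 2
pI = 5.795

5.795


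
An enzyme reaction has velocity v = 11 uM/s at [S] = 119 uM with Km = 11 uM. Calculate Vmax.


Vmax = v * (Km + [S]) / [S]
Vmax = 11 * (11 + 119) / 119
Vmax = 12.0168 uM/s

12.0168 uM/s


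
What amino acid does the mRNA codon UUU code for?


Standard genetic code lookup.
Codon UUU -> Phe

Phe


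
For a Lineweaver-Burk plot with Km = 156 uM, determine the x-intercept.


x-intercept = -1/Km
= -1/156
= -0.0064 1/uM

-0.0064 1/uM


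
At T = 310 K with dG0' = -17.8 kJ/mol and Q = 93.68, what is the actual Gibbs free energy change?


dG = dG0' + RT * ln(Q) / 1000
dG = -17.8 + 8.314 * 310 * ln(93.68) / 1000
dG = -6.0992 kJ/mol

-6.0992 kJ/mol


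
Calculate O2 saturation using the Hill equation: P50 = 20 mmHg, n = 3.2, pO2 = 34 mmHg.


Y = pO2^n / (P50^n + pO2^n)
Y = 34^3.2 / (20^3.2 + 34^3.2)
Y = 84.53%

84.53%


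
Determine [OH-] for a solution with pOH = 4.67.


[OH-] = 10^(-pOH)
[OH-] = 10^(-4.67)
[OH-] = 2.138e-05 M

2.138e-05 M


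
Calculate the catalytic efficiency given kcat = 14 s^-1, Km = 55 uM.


Catalytic efficiency = kcat / Km
= 14 / 55
= 0.2545 uM^-1*s^-1

0.2545 uM^-1*s^-1


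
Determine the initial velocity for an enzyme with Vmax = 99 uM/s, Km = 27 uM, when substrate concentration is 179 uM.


v = Vmax * [S] / (Km + [S])
v = 99 * 179 / (27 + 179)
v = 86.0243 uM/s

86.0243 uM/s


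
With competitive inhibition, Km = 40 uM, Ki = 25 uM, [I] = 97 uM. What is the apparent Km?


Km_app = Km * (1 + [I]/Ki)
Km_app = 40 * (1 + 97/25)
Km_app = 195.2 uM

195.2 uM


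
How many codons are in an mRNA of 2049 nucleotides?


codons = nucleotides / 3
codons = 2049 / 3 = 683

683


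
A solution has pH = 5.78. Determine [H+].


[H+] = 10^(-pH)
[H+] = 10^(-5.78)
[H+] = 1.660e-06 M

1.660e-06 M


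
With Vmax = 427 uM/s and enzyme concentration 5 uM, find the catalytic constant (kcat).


kcat = Vmax / [E]t
kcat = 427 / 5
kcat = 85.4 s^-1

85.4 s^-1


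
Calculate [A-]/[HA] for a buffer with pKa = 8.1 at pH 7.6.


[A-]/[HA] = 10^(pH - pKa)
= 10^(7.6 - 8.1)
= 0.3162

0.3162


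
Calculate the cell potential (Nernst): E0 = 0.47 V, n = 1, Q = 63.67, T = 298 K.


E = E0 - (RT/nF) * ln(Q)
E = 0.47 - (8.314 * 298 / (1 * 96485)) * ln(63.67)
E = 0.3633 V

0.3633 V


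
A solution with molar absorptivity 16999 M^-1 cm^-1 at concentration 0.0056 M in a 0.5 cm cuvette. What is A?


A = epsilon * c * l
A = 16999 * 0.0056 * 0.5
A = 47.5972

47.5972
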